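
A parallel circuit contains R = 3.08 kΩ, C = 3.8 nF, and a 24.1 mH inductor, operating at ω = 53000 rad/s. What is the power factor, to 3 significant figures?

0.487

X_L = ωL = 1280 Ω
X_C = 1/(ωC) = 4970 Ω
Parallel: admittances add. Y = 1/R + 1/(jωL) + jωC
Y = (0.000325 − j0.000582) S
|Y| = 0.000666 S → |Z| = 1/|Y| = 1500 Ω, ∠Z = −∠Y = 60.8°
cos φ = cos(60.8°) = 0.487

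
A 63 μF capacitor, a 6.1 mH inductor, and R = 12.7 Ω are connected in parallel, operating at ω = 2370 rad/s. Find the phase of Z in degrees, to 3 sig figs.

X_L = ωL = 14.5 Ω
X_C = 1/(ωC) = 6.70 Ω
Parallel: admittances add. Y = 1/R + 1/(jωL) + jωC
Y = (0.0787 + j0.0801) S
|Y| = 0.112 S → |Z| = 1/|Y| = 8.90 Ω, ∠Z = −∠Y = -45.5°

-45.5°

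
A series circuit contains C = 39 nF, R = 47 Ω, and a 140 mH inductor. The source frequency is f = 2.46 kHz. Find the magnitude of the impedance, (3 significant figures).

507 Ω

ω = 2πf = 15460 rad/s
X_L = ωL = 2160 Ω
X_C = 1/(ωC) = 1660 Ω
Net reactance X = X_L − X_C = 505 Ω
Z = 47.0 + j505 Ω
|Z| = √(47.0² + 505²) = 507 Ω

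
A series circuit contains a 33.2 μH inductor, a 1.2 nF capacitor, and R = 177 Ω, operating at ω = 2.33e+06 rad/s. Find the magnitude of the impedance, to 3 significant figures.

332 Ω

X_L = ωL = 77.4 Ω
X_C = 1/(ωC) = 358 Ω
Net reactance X = X_L − X_C = -280 Ω
Z = 177 − j280 Ω
|Z| = √(177² + 280²) = 332 Ω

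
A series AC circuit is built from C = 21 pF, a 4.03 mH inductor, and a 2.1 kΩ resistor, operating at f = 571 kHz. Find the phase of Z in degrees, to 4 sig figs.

ω = 2πf = 3.588e+06 rad/s
X_L = ωL = 14460 Ω
X_C = 1/(ωC) = 13270 Ω
Net reactance X = X_L − X_C = 1186 Ω
Z = 2100 + j1186 Ω
|Z| = √(2100² + 1186²) = 2412 Ω
∠Z = arctan(1186/2100) = 29.45°

29.45°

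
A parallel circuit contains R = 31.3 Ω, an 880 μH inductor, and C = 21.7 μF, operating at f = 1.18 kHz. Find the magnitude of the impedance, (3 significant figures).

ω = 2πf = 7414 rad/s
X_L = ωL = 6.52 Ω
X_C = 1/(ωC) = 6.22 Ω
Parallel: admittances add. Y = 1/R + 1/(jωL) + jωC
Y = (0.0319 + j0.00762) S
|Y| = 0.0328 S → |Z| = 1/|Y| = 30.4 Ω, ∠Z = −∠Y = -13.4°

30.4 Ω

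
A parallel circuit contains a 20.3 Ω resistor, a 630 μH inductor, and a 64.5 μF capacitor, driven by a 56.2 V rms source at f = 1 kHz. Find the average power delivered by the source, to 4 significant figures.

155.6 W

ω = 2πf = 6283 rad/s
X_L = ωL = 3.958 Ω
X_C = 1/(ωC) = 2.468 Ω
Parallel: admittances add. Y = 1/R + 1/(jωL) + jωC
Y = (0.04926 + j0.1526) S
|Y| = 0.1604 S → |Z| = 1/|Y| = 6.235 Ω, ∠Z = −∠Y = -72.11°
I = V/|Z| = 9.014 A
P = VI cos φ = 56.2 × 9.014 × cos(-72.11°) = 155.6 W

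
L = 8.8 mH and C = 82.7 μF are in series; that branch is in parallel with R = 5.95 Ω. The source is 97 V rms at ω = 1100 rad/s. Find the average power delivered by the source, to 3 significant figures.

1.58 kW

X_L = ωL = 9.68 Ω
X_C = 1/(ωC) = 11.0 Ω
Branch 1: Z₁ = R = 5.95 Ω
Branch 2 (series LC): Z₂ = j(X_L − X_C) = −j1.31 Ω
Parallel: Z = Z₁Z₂/(Z₁+Z₂), |Z| = 1.28 Ω, ∠Z = -77.6°
I = V/|Z| = 75.7 A
P = VI cos φ = 97 × 75.7 × cos(-77.6°) = 1.58 kW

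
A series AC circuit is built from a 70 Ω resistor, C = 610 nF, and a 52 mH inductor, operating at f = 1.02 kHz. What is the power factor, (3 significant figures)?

0.670

ω = 2πf = 6409 rad/s
X_L = ωL = 333 Ω
X_C = 1/(ωC) = 256 Ω
Net reactance X = X_L − X_C = 77.5 Ω
Z = 70.0 + j77.5 Ω
|Z| = √(70.0² + 77.5²) = 104 Ω
∠Z = arctan(77.5/70.0) = 47.9°
cos φ = cos(47.9°) = 0.670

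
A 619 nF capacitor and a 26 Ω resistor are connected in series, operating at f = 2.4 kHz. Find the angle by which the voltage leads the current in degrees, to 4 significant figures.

ω = 2πf = 15080 rad/s
X_C = 1/(ωC) = 107.1 Ω
Z = 26.00 − j107.1 Ω
|Z| = √(26.00² + 107.1²) = 110.2 Ω
∠Z = arctan(-107.1/26.00) = -76.36°

-76.36°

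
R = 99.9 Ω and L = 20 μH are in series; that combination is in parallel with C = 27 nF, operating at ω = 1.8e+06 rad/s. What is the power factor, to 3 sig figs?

0.192

X_L = ωL = 36.0 Ω
X_C = 1/(ωC) = 20.6 Ω
Branch 1 (R+jX_L): Z₁ = 99.9 + j36.0 Ω, |Z₁| = 106 Ω
Branch 2 (−jX_C): Z₂ = −j20.6 Ω
Parallel: Z = Z₁Z₂/(Z₁+Z₂), |Z| = 21.6 Ω, ∠Z = -79.0°
cos φ = cos(-79.0°) = 0.192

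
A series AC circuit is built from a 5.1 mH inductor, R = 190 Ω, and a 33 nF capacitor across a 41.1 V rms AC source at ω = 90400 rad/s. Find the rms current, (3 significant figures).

X_L = ωL = 461 Ω
X_C = 1/(ωC) = 335 Ω
Net reactance X = X_L − X_C = 126 Ω
Z = 190 + j126 Ω
|Z| = √(190² + 126²) = 228 Ω
I = V/|Z| = 41.1/228 = 180 mA

180 mA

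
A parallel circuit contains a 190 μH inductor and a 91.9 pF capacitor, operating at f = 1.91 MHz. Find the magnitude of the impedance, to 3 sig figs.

ω = 2πf = 1.2e+07 rad/s
X_L = ωL = 2280 Ω
X_C = 1/(ωC) = 907 Ω
Parallel: admittances add. Y = 1/(jωL) + jωC
Y = (0 + j0.000664) S
|Y| = 0.000664 S → |Z| = 1/|Y| = 1510 Ω, ∠Z = −∠Y = -90.0°

1510 Ω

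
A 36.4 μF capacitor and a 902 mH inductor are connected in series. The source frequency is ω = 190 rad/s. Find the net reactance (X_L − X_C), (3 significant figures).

26.8 Ω

X_L = ωL = 171 Ω
X_C = 1/(ωC) = 145 Ω
X = 171 − 145 = 26.8 Ω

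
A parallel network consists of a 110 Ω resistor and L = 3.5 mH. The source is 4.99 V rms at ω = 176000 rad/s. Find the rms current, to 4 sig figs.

46.08 mA

X_L = ωL = 616.0 Ω
Parallel: admittances add. Y = 1/R + 1/(jωL)
Y = (0.009091 − j0.001623) S
|Y| = 0.009235 S → |Z| = 1/|Y| = 108.3 Ω, ∠Z = −∠Y = 10.12°
I = V/|Z| = 4.99/108.3 = 46.08 mA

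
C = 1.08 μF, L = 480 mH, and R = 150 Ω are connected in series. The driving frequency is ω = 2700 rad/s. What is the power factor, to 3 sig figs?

X_L = ωL = 1300 Ω
X_C = 1/(ωC) = 343 Ω
Net reactance X = X_L − X_C = 953 Ω
Z = 150 + j953 Ω
|Z| = √(150² + 953²) = 965 Ω
∠Z = arctan(953/150) = 81.1°
cos φ = cos(81.1°) = 0.155

0.155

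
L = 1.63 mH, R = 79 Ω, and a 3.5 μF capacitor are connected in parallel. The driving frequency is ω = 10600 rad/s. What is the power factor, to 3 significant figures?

X_L = ωL = 17.3 Ω
X_C = 1/(ωC) = 27.0 Ω
Parallel: admittances add. Y = 1/R + 1/(jωL) + jωC
Y = (0.0127 − j0.0208) S
|Y| = 0.0243 S → |Z| = 1/|Y| = 41.1 Ω, ∠Z = −∠Y = 58.6°
cos φ = cos(58.6°) = 0.520

0.520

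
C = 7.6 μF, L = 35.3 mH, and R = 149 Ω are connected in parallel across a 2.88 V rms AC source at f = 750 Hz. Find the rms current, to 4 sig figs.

87.98 mA

ω = 2πf = 4712 rad/s
X_L = ωL = 166.3 Ω
X_C = 1/(ωC) = 27.92 Ω
Parallel: admittances add. Y = 1/R + 1/(jωL) + jωC
Y = (0.006711 + j0.02980) S
|Y| = 0.03055 S → |Z| = 1/|Y| = 32.73 Ω, ∠Z = −∠Y = -77.31°
I = V/|Z| = 2.88/32.73 = 87.98 mA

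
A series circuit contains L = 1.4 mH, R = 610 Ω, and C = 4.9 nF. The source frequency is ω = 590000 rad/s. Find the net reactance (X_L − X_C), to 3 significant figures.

480 Ω

X_L = ωL = 826 Ω
X_C = 1/(ωC) = 346 Ω
X = 826 − 346 = 480 Ω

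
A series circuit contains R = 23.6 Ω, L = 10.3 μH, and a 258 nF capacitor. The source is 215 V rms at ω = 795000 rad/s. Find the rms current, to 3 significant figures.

X_L = ωL = 8.19 Ω
X_C = 1/(ωC) = 4.88 Ω
Net reactance X = X_L − X_C = 3.31 Ω
Z = 23.6 + j3.31 Ω
|Z| = √(23.6² + 3.31²) = 23.8 Ω
I = V/|Z| = 215/23.8 = 9.02 A

9.02 A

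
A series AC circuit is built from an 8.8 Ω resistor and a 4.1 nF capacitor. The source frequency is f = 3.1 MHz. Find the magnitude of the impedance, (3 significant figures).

ω = 2πf = 1.948e+07 rad/s
X_C = 1/(ωC) = 12.5 Ω
Z = 8.80 − j12.5 Ω
|Z| = √(8.80² + 12.5²) = 15.3 Ω

15.3 Ω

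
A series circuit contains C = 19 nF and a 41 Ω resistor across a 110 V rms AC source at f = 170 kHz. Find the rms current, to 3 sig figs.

ω = 2πf = 1.068e+06 rad/s
X_C = 1/(ωC) = 49.3 Ω
Z = 41.0 − j49.3 Ω
|Z| = √(41.0² + 49.3²) = 64.1 Ω
I = V/|Z| = 110/64.1 = 1.72 A

1.72 A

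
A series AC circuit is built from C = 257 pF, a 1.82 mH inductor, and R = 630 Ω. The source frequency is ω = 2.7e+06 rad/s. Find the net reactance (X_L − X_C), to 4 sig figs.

3473 Ω

X_L = ωL = 4914 Ω
X_C = 1/(ωC) = 1441 Ω
X = 4914 − 1441 = 3473 Ω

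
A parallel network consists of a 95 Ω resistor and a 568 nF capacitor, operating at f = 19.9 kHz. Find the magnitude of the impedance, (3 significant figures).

13.9 Ω

ω = 2πf = 125000 rad/s
X_C = 1/(ωC) = 14.1 Ω
Parallel: admittances add. Y = 1/R + jωC
Y = (0.0105 + j0.0710) S
|Y| = 0.0718 S → |Z| = 1/|Y| = 13.9 Ω, ∠Z = −∠Y = -81.6°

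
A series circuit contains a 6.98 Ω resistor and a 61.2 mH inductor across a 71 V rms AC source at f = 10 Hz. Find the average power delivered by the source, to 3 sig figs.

554 W

ω = 2πf = 62.83 rad/s
X_L = ωL = 3.85 Ω
Z = 6.98 + j3.85 Ω
|Z| = √(6.98² + 3.85²) = 7.97 Ω
∠Z = arctan(3.85/6.98) = 28.9°
I = V/|Z| = 8.91 A
P = VI cos φ = 71 × 8.91 × cos(28.9°) = 554 W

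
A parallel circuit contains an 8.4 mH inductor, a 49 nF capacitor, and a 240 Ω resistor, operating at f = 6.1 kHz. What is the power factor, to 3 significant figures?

0.959

ω = 2πf = 38330 rad/s
X_L = ωL = 322 Ω
X_C = 1/(ωC) = 532 Ω
Parallel: admittances add. Y = 1/R + 1/(jωL) + jωC
Y = (0.00417 − j0.00123) S
|Y| = 0.00434 S → |Z| = 1/|Y| = 230 Ω, ∠Z = −∠Y = 16.4°
cos φ = cos(16.4°) = 0.959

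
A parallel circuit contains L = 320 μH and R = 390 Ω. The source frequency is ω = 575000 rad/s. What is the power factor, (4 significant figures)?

X_L = ωL = 184.0 Ω
Parallel: admittances add. Y = 1/R + 1/(jωL)
Y = (0.002564 − j0.005435) S
|Y| = 0.006009 S → |Z| = 1/|Y| = 166.4 Ω, ∠Z = −∠Y = 64.74°
cos φ = cos(64.74°) = 0.4267

0.4267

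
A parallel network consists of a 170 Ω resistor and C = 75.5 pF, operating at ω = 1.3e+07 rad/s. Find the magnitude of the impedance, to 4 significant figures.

167.7 Ω

X_C = 1/(ωC) = 1019 Ω
Parallel: admittances add. Y = 1/R + jωC
Y = (0.005882 + j0.0009815) S
|Y| = 0.005964 S → |Z| = 1/|Y| = 167.7 Ω, ∠Z = −∠Y = -9.473°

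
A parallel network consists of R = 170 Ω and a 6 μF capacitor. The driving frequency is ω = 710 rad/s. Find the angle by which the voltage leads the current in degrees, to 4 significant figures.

-35.91°

X_C = 1/(ωC) = 234.7 Ω
Parallel: admittances add. Y = 1/R + jωC
Y = (0.005882 + j0.004260) S
|Y| = 0.007263 S → |Z| = 1/|Y| = 137.7 Ω, ∠Z = −∠Y = -35.91°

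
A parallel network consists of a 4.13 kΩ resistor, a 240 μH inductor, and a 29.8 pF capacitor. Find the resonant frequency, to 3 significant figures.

ω₀ = 1/√(LC) = 1/√(0.00024 × 2.98e-11) = 1.182e+07 rad/s
f₀ = ω₀/(2π) = 1.88 MHz

1.88 MHz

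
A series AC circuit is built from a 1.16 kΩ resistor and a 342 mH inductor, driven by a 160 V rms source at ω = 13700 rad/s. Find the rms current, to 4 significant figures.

33.15 mA

X_L = ωL = 4685 Ω
Z = 1160 + j4685 Ω
|Z| = √(1160² + 4685²) = 4827 Ω
I = V/|Z| = 160/4827 = 33.15 mA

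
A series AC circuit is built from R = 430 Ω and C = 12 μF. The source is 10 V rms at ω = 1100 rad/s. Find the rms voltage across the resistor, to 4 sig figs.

X_C = 1/(ωC) = 75.76 Ω
Z = 430.0 − j75.76 Ω
|Z| = √(430.0² + 75.76²) = 436.6 Ω
I = V/|Z| = 22.90 mA
V_R = I·|Z_R| = 0.02290 × 430.0 = 9.848 V

9.848 V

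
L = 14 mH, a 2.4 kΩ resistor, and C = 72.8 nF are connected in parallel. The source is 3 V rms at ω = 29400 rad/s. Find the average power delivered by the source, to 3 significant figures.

X_L = ωL = 412 Ω
X_C = 1/(ωC) = 467 Ω
Parallel: admittances add. Y = 1/R + 1/(jωL) + jωC
Y = (0.000417 − j0.000289) S
|Y| = 0.000507 S → |Z| = 1/|Y| = 1970 Ω, ∠Z = −∠Y = 34.8°
I = V/|Z| = 1.52 mA
P = VI cos φ = 3 × 0.00152 × cos(34.8°) = 3.75 mW

3.75 mW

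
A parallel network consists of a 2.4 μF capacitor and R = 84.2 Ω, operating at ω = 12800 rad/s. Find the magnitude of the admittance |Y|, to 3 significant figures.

32.9 mS

X_C = 1/(ωC) = 32.6 Ω
Parallel: admittances add. Y = 1/R + jωC
Y = (0.0119 + j0.0307) S
|Y| = 0.0329 S → |Z| = 1/|Y| = 30.4 Ω, ∠Z = −∠Y = -68.9°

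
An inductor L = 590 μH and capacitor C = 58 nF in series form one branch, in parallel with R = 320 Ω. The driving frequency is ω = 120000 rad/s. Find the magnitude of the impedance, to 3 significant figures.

71.1 Ω

X_L = ωL = 70.8 Ω
X_C = 1/(ωC) = 144 Ω
Branch 1: Z₁ = R = 320 Ω
Branch 2 (series LC): Z₂ = j(X_L − X_C) = −j72.9 Ω
Parallel: Z = Z₁Z₂/(Z₁+Z₂), |Z| = 71.1 Ω, ∠Z = -77.2°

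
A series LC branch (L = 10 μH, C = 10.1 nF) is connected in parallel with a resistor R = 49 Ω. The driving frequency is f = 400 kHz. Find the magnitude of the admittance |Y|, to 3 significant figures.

ω = 2πf = 2.513e+06 rad/s
X_L = ωL = 25.1 Ω
X_C = 1/(ωC) = 39.4 Ω
Branch 1: Z₁ = R = 49.0 Ω
Branch 2 (series LC): Z₂ = j(X_L − X_C) = −j14.3 Ω
Parallel: Z = Z₁Z₂/(Z₁+Z₂), |Z| = 13.7 Ω, ∠Z = -73.8°
|Y| = 1/|Z| = 73.0 mS

73.0 mS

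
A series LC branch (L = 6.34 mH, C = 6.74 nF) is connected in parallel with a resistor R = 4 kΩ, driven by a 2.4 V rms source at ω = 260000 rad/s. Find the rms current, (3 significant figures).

X_L = ωL = 1650 Ω
X_C = 1/(ωC) = 571 Ω
Branch 1: Z₁ = R = 4000 Ω
Branch 2 (series LC): Z₂ = j(X_L − X_C) = j1080 Ω
Parallel: Z = Z₁Z₂/(Z₁+Z₂), |Z| = 1040 Ω, ∠Z = 74.9°
I = V/|Z| = 2.4/1040 = 2.31 mA

2.31 mA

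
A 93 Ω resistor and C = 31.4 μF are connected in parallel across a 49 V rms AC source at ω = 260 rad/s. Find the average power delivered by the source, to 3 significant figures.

X_C = 1/(ωC) = 122 Ω
Parallel: admittances add. Y = 1/R + jωC
Y = (0.0108 + j0.00816) S
|Y| = 0.0135 S → |Z| = 1/|Y| = 74.1 Ω, ∠Z = −∠Y = -37.2°
I = V/|Z| = 662 mA
P = VI cos φ = 49 × 0.662 × cos(-37.2°) = 25.8 W

25.8 W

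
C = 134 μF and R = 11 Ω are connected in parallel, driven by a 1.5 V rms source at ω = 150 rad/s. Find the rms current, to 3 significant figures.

X_C = 1/(ωC) = 49.8 Ω
Parallel: admittances add. Y = 1/R + jωC
Y = (0.0909 + j0.0201) S
|Y| = 0.0931 S → |Z| = 1/|Y| = 10.7 Ω, ∠Z = −∠Y = -12.5°
I = V/|Z| = 1.5/10.7 = 140 mA

140 mA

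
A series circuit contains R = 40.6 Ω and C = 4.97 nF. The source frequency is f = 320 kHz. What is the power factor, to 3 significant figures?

0.376

ω = 2πf = 2.011e+06 rad/s
X_C = 1/(ωC) = 100 Ω
Z = 40.6 − j100 Ω
|Z| = √(40.6² + 100²) = 108 Ω
∠Z = arctan(-100/40.6) = -67.9°
cos φ = cos(-67.9°) = 0.376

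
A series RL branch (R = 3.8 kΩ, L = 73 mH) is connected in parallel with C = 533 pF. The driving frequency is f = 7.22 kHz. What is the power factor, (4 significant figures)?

ω = 2πf = 45360 rad/s
X_L = ωL = 3312 Ω
X_C = 1/(ωC) = 41360 Ω
Branch 1 (R+jX_L): Z₁ = 3800 + j3312 Ω, |Z₁| = 5041 Ω
Branch 2 (−jX_C): Z₂ = −j41360 Ω
Parallel: Z = Z₁Z₂/(Z₁+Z₂), |Z| = 5452 Ω, ∠Z = 35.37°
cos φ = cos(35.37°) = 0.8155

0.8155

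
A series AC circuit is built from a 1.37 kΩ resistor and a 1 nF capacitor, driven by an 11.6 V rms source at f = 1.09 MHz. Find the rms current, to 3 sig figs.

ω = 2πf = 6.849e+06 rad/s
X_C = 1/(ωC) = 146 Ω
Z = 1370 − j146 Ω
|Z| = √(1370² + 146²) = 1380 Ω
I = V/|Z| = 11.6/1380 = 8.42 mA

8.42 mA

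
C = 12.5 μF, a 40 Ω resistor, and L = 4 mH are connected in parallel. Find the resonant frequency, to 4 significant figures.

ω₀ = 1/√(LC) = 1/√(0.004 × 1.25e-05) = 4472 rad/s
f₀ = ω₀/(2π) = 711.8 Hz

711.8 Hz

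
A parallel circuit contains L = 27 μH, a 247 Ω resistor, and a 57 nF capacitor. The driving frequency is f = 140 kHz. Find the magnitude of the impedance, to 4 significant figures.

111.1 Ω

ω = 2πf = 879600 rad/s
X_L = ωL = 23.75 Ω
X_C = 1/(ωC) = 19.94 Ω
Parallel: admittances add. Y = 1/R + 1/(jωL) + jωC
Y = (0.004049 + j0.008035) S
|Y| = 0.008998 S → |Z| = 1/|Y| = 111.1 Ω, ∠Z = −∠Y = -63.26°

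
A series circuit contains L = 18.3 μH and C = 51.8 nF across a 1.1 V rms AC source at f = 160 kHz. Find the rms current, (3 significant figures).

1.36 A

ω = 2πf = 1.005e+06 rad/s
X_L = ωL = 18.4 Ω
X_C = 1/(ωC) = 19.2 Ω
Net reactance X = X_L − X_C = -0.806 Ω
Z = − j0.806 Ω
|Z| = √(0² + 0.806²) = 0.806 Ω
I = V/|Z| = 1.1/0.806 = 1.36 A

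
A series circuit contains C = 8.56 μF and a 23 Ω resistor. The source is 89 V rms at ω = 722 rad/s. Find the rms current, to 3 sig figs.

X_C = 1/(ωC) = 162 Ω
Z = 23.0 − j162 Ω
|Z| = √(23.0² + 162²) = 163 Ω
I = V/|Z| = 89/163 = 545 mA

545 mA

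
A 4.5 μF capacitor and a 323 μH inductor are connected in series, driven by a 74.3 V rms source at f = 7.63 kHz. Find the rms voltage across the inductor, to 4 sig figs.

ω = 2πf = 47940 rad/s
X_L = ωL = 15.48 Ω
X_C = 1/(ωC) = 4.635 Ω
Net reactance X = X_L − X_C = 10.85 Ω
Z = j10.85 Ω
|Z| = √(0² + 10.85²) = 10.85 Ω
I = V/|Z| = 6.848 A
V_L = I·|Z_L| = 6.848 × 15.48 = 106.0 V

106.0 V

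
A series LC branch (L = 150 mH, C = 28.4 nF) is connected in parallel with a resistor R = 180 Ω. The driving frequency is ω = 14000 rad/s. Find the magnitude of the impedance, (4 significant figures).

165.1 Ω

X_L = ωL = 2100 Ω
X_C = 1/(ωC) = 2515 Ω
Branch 1: Z₁ = R = 180.0 Ω
Branch 2 (series LC): Z₂ = j(X_L − X_C) = −j415.1 Ω
Parallel: Z = Z₁Z₂/(Z₁+Z₂), |Z| = 165.1 Ω, ∠Z = -23.44°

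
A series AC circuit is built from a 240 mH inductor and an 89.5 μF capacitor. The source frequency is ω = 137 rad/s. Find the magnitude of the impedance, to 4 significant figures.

48.68 Ω

X_L = ωL = 32.88 Ω
X_C = 1/(ωC) = 81.56 Ω
Net reactance X = X_L − X_C = -48.68 Ω
Z = − j48.68 Ω
|Z| = √(0² + 48.68²) = 48.68 Ω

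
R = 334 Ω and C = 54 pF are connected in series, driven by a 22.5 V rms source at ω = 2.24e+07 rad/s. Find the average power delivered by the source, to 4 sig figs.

212.7 mW

X_C = 1/(ωC) = 826.7 Ω
Z = 334.0 − j826.7 Ω
|Z| = √(334.0² + 826.7²) = 891.6 Ω
∠Z = arctan(-826.7/334.0) = -68.00°
I = V/|Z| = 25.23 mA
P = VI cos φ = 22.5 × 0.02523 × cos(-68.00°) = 212.7 mW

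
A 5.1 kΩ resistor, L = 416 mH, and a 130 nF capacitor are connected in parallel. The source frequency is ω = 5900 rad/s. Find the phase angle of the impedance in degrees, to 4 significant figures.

-61.40°

X_L = ωL = 2454 Ω
X_C = 1/(ωC) = 1304 Ω
Parallel: admittances add. Y = 1/R + 1/(jωL) + jωC
Y = (0.0001961 + j0.0003596) S
|Y| = 0.0004096 S → |Z| = 1/|Y| = 2442 Ω, ∠Z = −∠Y = -61.40°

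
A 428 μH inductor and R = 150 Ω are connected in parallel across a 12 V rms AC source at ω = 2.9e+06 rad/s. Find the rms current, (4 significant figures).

80.58 mA

X_L = ωL = 1241 Ω
Parallel: admittances add. Y = 1/R + 1/(jωL)
Y = (0.006667 − j0.0008057) S
|Y| = 0.006715 S → |Z| = 1/|Y| = 148.9 Ω, ∠Z = −∠Y = 6.891°
I = V/|Z| = 12/148.9 = 80.58 mA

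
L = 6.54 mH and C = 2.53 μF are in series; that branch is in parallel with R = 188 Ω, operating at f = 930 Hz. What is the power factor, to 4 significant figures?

ω = 2πf = 5843 rad/s
X_L = ωL = 38.22 Ω
X_C = 1/(ωC) = 67.64 Ω
Branch 1: Z₁ = R = 188.0 Ω
Branch 2 (series LC): Z₂ = j(X_L − X_C) = −j29.43 Ω
Parallel: Z = Z₁Z₂/(Z₁+Z₂), |Z| = 29.07 Ω, ∠Z = -81.10°
cos φ = cos(-81.10°) = 0.1546

0.1546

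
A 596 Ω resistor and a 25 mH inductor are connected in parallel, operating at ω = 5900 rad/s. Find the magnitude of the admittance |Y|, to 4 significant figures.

6.984 mS

X_L = ωL = 147.5 Ω
Parallel: admittances add. Y = 1/R + 1/(jωL)
Y = (0.001678 − j0.006780) S
|Y| = 0.006984 S → |Z| = 1/|Y| = 143.2 Ω, ∠Z = −∠Y = 76.10°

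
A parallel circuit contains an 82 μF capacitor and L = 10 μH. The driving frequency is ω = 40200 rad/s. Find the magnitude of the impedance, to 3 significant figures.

1.24 Ω

X_L = ωL = 0.402 Ω
X_C = 1/(ωC) = 0.303 Ω
Parallel: admittances add. Y = 1/(jωL) + jωC
Y = (0 + j0.809) S
|Y| = 0.809 S → |Z| = 1/|Y| = 1.24 Ω, ∠Z = −∠Y = -90.0°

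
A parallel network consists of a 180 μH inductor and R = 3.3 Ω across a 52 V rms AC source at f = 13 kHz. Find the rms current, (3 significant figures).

16.1 A

ω = 2πf = 81680 rad/s
X_L = ωL = 14.7 Ω
Parallel: admittances add. Y = 1/R + 1/(jωL)
Y = (0.303 − j0.0680) S
|Y| = 0.311 S → |Z| = 1/|Y| = 3.22 Ω, ∠Z = −∠Y = 12.7°
I = V/|Z| = 52/3.22 = 16.1 A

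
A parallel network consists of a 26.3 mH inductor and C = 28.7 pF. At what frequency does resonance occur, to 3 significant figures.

183 kHz

ω₀ = 1/√(LC) = 1/√(0.0263 × 2.87e-11) = 1.151e+06 rad/s
f₀ = ω₀/(2π) = 183 kHz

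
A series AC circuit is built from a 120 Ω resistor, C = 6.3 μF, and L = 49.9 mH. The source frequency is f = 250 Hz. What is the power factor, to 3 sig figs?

0.983

ω = 2πf = 1571 rad/s
X_L = ωL = 78.4 Ω
X_C = 1/(ωC) = 101 Ω
Net reactance X = X_L − X_C = -22.7 Ω
Z = 120 − j22.7 Ω
|Z| = √(120² + 22.7²) = 122 Ω
∠Z = arctan(-22.7/120) = -10.7°
cos φ = cos(-10.7°) = 0.983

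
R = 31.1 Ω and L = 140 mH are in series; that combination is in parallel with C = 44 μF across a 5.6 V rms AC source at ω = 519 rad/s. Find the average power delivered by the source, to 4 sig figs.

156.1 mW

X_L = ωL = 72.66 Ω
X_C = 1/(ωC) = 43.79 Ω
Branch 1 (R+jX_L): Z₁ = 31.10 + j72.66 Ω, |Z₁| = 79.04 Ω
Branch 2 (−jX_C): Z₂ = −j43.79 Ω
Parallel: Z = Z₁Z₂/(Z₁+Z₂), |Z| = 81.56 Ω, ∠Z = -66.04°
I = V/|Z| = 68.66 mA
P = VI cos φ = 5.6 × 0.06866 × cos(-66.04°) = 156.1 mW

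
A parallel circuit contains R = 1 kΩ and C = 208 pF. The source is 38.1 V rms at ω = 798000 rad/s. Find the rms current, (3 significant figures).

38.6 mA

X_C = 1/(ωC) = 6020 Ω
Parallel: admittances add. Y = 1/R + jωC
Y = (0.00100 + j0.000166) S
|Y| = 0.00101 S → |Z| = 1/|Y| = 987 Ω, ∠Z = −∠Y = -9.42°
I = V/|Z| = 38.1/987 = 38.6 mA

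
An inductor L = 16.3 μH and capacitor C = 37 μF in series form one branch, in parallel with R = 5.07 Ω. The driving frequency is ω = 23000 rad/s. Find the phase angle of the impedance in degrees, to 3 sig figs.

-81.0°

X_L = ωL = 0.375 Ω
X_C = 1/(ωC) = 1.18 Ω
Branch 1: Z₁ = R = 5.07 Ω
Branch 2 (series LC): Z₂ = j(X_L − X_C) = −j0.800 Ω
Parallel: Z = Z₁Z₂/(Z₁+Z₂), |Z| = 0.790 Ω, ∠Z = -81.0°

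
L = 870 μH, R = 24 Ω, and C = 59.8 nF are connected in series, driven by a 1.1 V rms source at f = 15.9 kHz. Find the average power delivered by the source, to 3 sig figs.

ω = 2πf = 99900 rad/s
X_L = ωL = 86.9 Ω
X_C = 1/(ωC) = 167 Ω
Net reactance X = X_L − X_C = -80.5 Ω
Z = 24.0 − j80.5 Ω
|Z| = √(24.0² + 80.5²) = 84.0 Ω
∠Z = arctan(-80.5/24.0) = -73.4°
I = V/|Z| = 13.1 mA
P = VI cos φ = 1.1 × 0.0131 × cos(-73.4°) = 4.12 mW

4.12 mW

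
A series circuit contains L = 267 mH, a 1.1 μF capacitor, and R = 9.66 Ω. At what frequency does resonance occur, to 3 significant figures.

294 Hz

ω₀ = 1/√(LC) = 1/√(0.267 × 1.1e-06) = 1845 rad/s
f₀ = ω₀/(2π) = 294 Hz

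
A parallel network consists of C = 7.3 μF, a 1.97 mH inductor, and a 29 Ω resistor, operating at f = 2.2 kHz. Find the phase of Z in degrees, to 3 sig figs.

ω = 2πf = 13820 rad/s
X_L = ωL = 27.2 Ω
X_C = 1/(ωC) = 9.91 Ω
Parallel: admittances add. Y = 1/R + 1/(jωL) + jωC
Y = (0.0345 + j0.0642) S
|Y| = 0.0729 S → |Z| = 1/|Y| = 13.7 Ω, ∠Z = −∠Y = -61.8°

-61.8°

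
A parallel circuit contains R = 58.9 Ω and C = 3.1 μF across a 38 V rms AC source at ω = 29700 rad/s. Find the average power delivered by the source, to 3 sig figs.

24.5 W

X_C = 1/(ωC) = 10.9 Ω
Parallel: admittances add. Y = 1/R + jωC
Y = (0.0170 + j0.0921) S
|Y| = 0.0936 S → |Z| = 1/|Y| = 10.7 Ω, ∠Z = −∠Y = -79.6°
I = V/|Z| = 3.56 A
P = VI cos φ = 38 × 3.56 × cos(-79.6°) = 24.5 W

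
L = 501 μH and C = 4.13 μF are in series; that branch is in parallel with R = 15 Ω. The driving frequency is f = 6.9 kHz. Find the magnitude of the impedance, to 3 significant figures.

ω = 2πf = 43350 rad/s
X_L = ωL = 21.7 Ω
X_C = 1/(ωC) = 5.58 Ω
Branch 1: Z₁ = R = 15.0 Ω
Branch 2 (series LC): Z₂ = j(X_L − X_C) = j16.1 Ω
Parallel: Z = Z₁Z₂/(Z₁+Z₂), |Z| = 11.0 Ω, ∠Z = 42.9°

11.0 Ω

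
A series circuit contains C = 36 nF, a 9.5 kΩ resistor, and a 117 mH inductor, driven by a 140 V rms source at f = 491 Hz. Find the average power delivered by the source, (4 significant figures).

1.129 W

ω = 2πf = 3085 rad/s
X_L = ωL = 361.0 Ω
X_C = 1/(ωC) = 9004 Ω
Net reactance X = X_L − X_C = -8643 Ω
Z = 9500 − j8643 Ω
|Z| = √(9500² + 8643²) = 12840 Ω
∠Z = arctan(-8643/9500) = -42.30°
I = V/|Z| = 10.90 mA
P = VI cos φ = 140 × 0.01090 × cos(-42.30°) = 1.129 W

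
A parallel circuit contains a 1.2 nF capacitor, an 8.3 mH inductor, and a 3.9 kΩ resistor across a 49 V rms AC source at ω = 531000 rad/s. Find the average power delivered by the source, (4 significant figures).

X_L = ωL = 4407 Ω
X_C = 1/(ωC) = 1569 Ω
Parallel: admittances add. Y = 1/R + 1/(jωL) + jωC
Y = (0.0002564 + j0.0004103) S
|Y| = 0.0004838 S → |Z| = 1/|Y| = 2067 Ω, ∠Z = −∠Y = -58.00°
I = V/|Z| = 23.71 mA
P = VI cos φ = 49 × 0.02371 × cos(-58.00°) = 615.6 mW

615.6 mW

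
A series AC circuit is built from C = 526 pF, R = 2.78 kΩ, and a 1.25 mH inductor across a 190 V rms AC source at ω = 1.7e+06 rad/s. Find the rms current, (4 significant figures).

64.26 mA

X_L = ωL = 2125 Ω
X_C = 1/(ωC) = 1118 Ω
Net reactance X = X_L − X_C = 1007 Ω
Z = 2780 + j1007 Ω
|Z| = √(2780² + 1007²) = 2957 Ω
I = V/|Z| = 190/2957 = 64.26 mA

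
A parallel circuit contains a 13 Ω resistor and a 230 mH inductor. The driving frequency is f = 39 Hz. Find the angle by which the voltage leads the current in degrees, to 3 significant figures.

ω = 2πf = 245.0 rad/s
X_L = ωL = 56.4 Ω
Parallel: admittances add. Y = 1/R + 1/(jωL)
Y = (0.0769 − j0.0177) S
|Y| = 0.0789 S → |Z| = 1/|Y| = 12.7 Ω, ∠Z = −∠Y = 13.0°

13.0°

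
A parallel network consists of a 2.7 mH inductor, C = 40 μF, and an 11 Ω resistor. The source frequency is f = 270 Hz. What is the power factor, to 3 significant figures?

0.517

ω = 2πf = 1696 rad/s
X_L = ωL = 4.58 Ω
X_C = 1/(ωC) = 14.7 Ω
Parallel: admittances add. Y = 1/R + 1/(jωL) + jωC
Y = (0.0909 − j0.150) S
|Y| = 0.176 S → |Z| = 1/|Y| = 5.69 Ω, ∠Z = −∠Y = 58.9°
cos φ = cos(58.9°) = 0.517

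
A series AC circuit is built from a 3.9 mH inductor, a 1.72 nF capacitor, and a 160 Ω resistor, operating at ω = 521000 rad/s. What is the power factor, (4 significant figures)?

0.1721

X_L = ωL = 2032 Ω
X_C = 1/(ωC) = 1116 Ω
Net reactance X = X_L − X_C = 916.0 Ω
Z = 160.0 + j916.0 Ω
|Z| = √(160.0² + 916.0²) = 929.8 Ω
∠Z = arctan(916.0/160.0) = 80.09°
cos φ = cos(80.09°) = 0.1721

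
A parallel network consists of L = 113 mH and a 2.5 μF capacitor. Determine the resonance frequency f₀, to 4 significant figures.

ω₀ = 1/√(LC) = 1/√(0.113 × 2.5e-06) = 1881 rad/s
f₀ = ω₀/(2π) = 299.4 Hz

299.4 Hz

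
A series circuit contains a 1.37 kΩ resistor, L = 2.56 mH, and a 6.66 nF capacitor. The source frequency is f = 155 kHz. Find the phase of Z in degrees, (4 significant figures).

59.64°

ω = 2πf = 973900 rad/s
X_L = ωL = 2493 Ω
X_C = 1/(ωC) = 154.2 Ω
Net reactance X = X_L − X_C = 2339 Ω
Z = 1370 + j2339 Ω
|Z| = √(1370² + 2339²) = 2711 Ω
∠Z = arctan(2339/1370) = 59.64°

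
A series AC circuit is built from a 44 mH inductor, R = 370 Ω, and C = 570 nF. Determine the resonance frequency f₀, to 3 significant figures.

1.00 kHz

ω₀ = 1/√(LC) = 1/√(0.044 × 5.7e-07) = 6314 rad/s
f₀ = ω₀/(2π) = 1.00 kHz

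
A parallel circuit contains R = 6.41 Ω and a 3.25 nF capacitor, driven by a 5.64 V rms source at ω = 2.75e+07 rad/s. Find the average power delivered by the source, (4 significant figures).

X_C = 1/(ωC) = 11.19 Ω
Parallel: admittances add. Y = 1/R + jωC
Y = (0.1560 + j0.08938) S
|Y| = 0.1798 S → |Z| = 1/|Y| = 5.562 Ω, ∠Z = −∠Y = -29.81°
I = V/|Z| = 1.014 A
P = VI cos φ = 5.64 × 1.014 × cos(-29.81°) = 4.962 W

4.962 W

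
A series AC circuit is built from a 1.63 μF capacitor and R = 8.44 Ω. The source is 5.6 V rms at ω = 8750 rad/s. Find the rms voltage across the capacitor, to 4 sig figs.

5.560 V

X_C = 1/(ωC) = 70.11 Ω
Z = 8.440 − j70.11 Ω
|Z| = √(8.440² + 70.11²) = 70.62 Ω
I = V/|Z| = 79.30 mA
V_C = I·|Z_C| = 0.07930 × 70.11 = 5.560 V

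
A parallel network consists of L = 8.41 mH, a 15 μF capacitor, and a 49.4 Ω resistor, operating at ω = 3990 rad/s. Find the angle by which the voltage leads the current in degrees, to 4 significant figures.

X_L = ωL = 33.56 Ω
X_C = 1/(ωC) = 16.71 Ω
Parallel: admittances add. Y = 1/R + 1/(jωL) + jωC
Y = (0.02024 + j0.03005) S
|Y| = 0.03623 S → |Z| = 1/|Y| = 27.60 Ω, ∠Z = −∠Y = -56.03°

-56.03°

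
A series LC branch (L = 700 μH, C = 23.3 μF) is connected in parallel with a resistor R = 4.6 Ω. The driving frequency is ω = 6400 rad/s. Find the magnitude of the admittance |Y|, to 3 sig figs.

X_L = ωL = 4.48 Ω
X_C = 1/(ωC) = 6.71 Ω
Branch 1: Z₁ = R = 4.60 Ω
Branch 2 (series LC): Z₂ = j(X_L − X_C) = −j2.23 Ω
Parallel: Z = Z₁Z₂/(Z₁+Z₂), |Z| = 2.00 Ω, ∠Z = -64.2°
|Y| = 1/|Z| = 499 mS

499 mS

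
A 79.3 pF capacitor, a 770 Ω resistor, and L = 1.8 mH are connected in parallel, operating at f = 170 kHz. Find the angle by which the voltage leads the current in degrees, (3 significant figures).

18.5°

ω = 2πf = 1.068e+06 rad/s
X_L = ωL = 1920 Ω
X_C = 1/(ωC) = 11800 Ω
Parallel: admittances add. Y = 1/R + 1/(jωL) + jωC
Y = (0.00130 − j0.000435) S
|Y| = 0.00137 S → |Z| = 1/|Y| = 730 Ω, ∠Z = −∠Y = 18.5°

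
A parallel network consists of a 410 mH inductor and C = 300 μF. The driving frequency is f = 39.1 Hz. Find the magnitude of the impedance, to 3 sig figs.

ω = 2πf = 245.7 rad/s
X_L = ωL = 101 Ω
X_C = 1/(ωC) = 13.6 Ω
Parallel: admittances add. Y = 1/(jωL) + jωC
Y = (0 + j0.0638) S
|Y| = 0.0638 S → |Z| = 1/|Y| = 15.7 Ω, ∠Z = −∠Y = -90.0°

15.7 Ω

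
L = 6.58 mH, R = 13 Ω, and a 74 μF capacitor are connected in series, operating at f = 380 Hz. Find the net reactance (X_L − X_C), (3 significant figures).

ω = 2πf = 2388 rad/s
X_L = ωL = 15.7 Ω
X_C = 1/(ωC) = 5.66 Ω
X = 15.7 − 5.66 = 10.1 Ω

10.1 Ω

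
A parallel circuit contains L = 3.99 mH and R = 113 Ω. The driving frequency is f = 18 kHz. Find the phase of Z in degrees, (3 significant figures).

14.1°

ω = 2πf = 113100 rad/s
X_L = ωL = 451 Ω
Parallel: admittances add. Y = 1/R + 1/(jωL)
Y = (0.00885 − j0.00222) S
|Y| = 0.00912 S → |Z| = 1/|Y| = 110 Ω, ∠Z = −∠Y = 14.1°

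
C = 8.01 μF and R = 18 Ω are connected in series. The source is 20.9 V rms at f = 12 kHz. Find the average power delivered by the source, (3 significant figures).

ω = 2πf = 75400 rad/s
X_C = 1/(ωC) = 1.66 Ω
Z = 18.0 − j1.66 Ω
|Z| = √(18.0² + 1.66²) = 18.1 Ω
∠Z = arctan(-1.66/18.0) = -5.26°
I = V/|Z| = 1.16 A
P = VI cos φ = 20.9 × 1.16 × cos(-5.26°) = 24.1 W

24.1 W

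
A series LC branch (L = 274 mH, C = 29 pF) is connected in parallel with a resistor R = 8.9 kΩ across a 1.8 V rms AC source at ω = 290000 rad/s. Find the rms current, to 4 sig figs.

X_L = ωL = 79460 Ω
X_C = 1/(ωC) = 118900 Ω
Branch 1: Z₁ = R = 8900 Ω
Branch 2 (series LC): Z₂ = j(X_L − X_C) = −j39450 Ω
Parallel: Z = Z₁Z₂/(Z₁+Z₂), |Z| = 8682 Ω, ∠Z = -12.71°
I = V/|Z| = 1.8/8682 = 207.3 μA

207.3 μA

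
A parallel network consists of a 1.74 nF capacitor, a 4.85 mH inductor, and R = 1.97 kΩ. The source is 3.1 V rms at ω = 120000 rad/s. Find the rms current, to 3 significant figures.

4.94 mA

X_L = ωL = 582 Ω
X_C = 1/(ωC) = 4790 Ω
Parallel: admittances add. Y = 1/R + 1/(jωL) + jωC
Y = (0.000508 − j0.00151) S
|Y| = 0.00159 S → |Z| = 1/|Y| = 628 Ω, ∠Z = −∠Y = 71.4°
I = V/|Z| = 3.1/628 = 4.94 mA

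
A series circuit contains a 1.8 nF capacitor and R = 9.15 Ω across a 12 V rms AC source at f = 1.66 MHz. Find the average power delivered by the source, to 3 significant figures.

ω = 2πf = 1.043e+07 rad/s
X_C = 1/(ωC) = 53.3 Ω
Z = 9.15 − j53.3 Ω
|Z| = √(9.15² + 53.3²) = 54.0 Ω
∠Z = arctan(-53.3/9.15) = -80.3°
I = V/|Z| = 222 mA
P = VI cos φ = 12 × 0.222 × cos(-80.3°) = 451 mW

451 mW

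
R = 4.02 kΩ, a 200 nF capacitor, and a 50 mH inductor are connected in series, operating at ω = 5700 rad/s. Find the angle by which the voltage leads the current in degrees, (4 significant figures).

X_L = ωL = 285.0 Ω
X_C = 1/(ωC) = 877.2 Ω
Net reactance X = X_L − X_C = -592.2 Ω
Z = 4020 − j592.2 Ω
|Z| = √(4020² + 592.2²) = 4063 Ω
∠Z = arctan(-592.2/4020) = -8.380°

-8.380°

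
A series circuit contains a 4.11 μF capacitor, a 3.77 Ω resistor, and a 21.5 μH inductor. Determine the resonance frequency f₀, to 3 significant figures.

16.9 kHz

ω₀ = 1/√(LC) = 1/√(2.15e-05 × 4.11e-06) = 106400 rad/s
f₀ = ω₀/(2π) = 16.9 kHz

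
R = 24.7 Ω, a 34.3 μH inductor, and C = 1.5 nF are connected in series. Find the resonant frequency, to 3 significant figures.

ω₀ = 1/√(LC) = 1/√(3.43e-05 × 1.5e-09) = 4.409e+06 rad/s
f₀ = ω₀/(2π) = 702 kHz

702 kHz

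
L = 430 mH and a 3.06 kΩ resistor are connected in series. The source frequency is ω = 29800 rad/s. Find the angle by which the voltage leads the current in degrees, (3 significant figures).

X_L = ωL = 12800 Ω
Z = 3060 + j12800 Ω
|Z| = √(3060² + 12800²) = 13200 Ω
∠Z = arctan(12800/3060) = 76.6°

76.6°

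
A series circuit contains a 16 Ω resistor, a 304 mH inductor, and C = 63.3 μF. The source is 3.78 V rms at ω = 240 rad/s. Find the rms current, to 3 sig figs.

216 mA

X_L = ωL = 73.0 Ω
X_C = 1/(ωC) = 65.8 Ω
Net reactance X = X_L − X_C = 7.14 Ω
Z = 16.0 + j7.14 Ω
|Z| = √(16.0² + 7.14²) = 17.5 Ω
I = V/|Z| = 3.78/17.5 = 216 mA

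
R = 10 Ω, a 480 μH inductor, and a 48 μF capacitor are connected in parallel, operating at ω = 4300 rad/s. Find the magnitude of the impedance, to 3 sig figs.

X_L = ωL = 2.06 Ω
X_C = 1/(ωC) = 4.84 Ω
Parallel: admittances add. Y = 1/R + 1/(jωL) + jωC
Y = (0.100 − j0.278) S
|Y| = 0.296 S → |Z| = 1/|Y| = 3.38 Ω, ∠Z = −∠Y = 70.2°

3.38 Ω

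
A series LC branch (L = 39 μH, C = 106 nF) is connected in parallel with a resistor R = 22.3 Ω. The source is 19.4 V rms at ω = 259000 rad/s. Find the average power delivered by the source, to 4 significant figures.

X_L = ωL = 10.10 Ω
X_C = 1/(ωC) = 36.42 Ω
Branch 1: Z₁ = R = 22.30 Ω
Branch 2 (series LC): Z₂ = j(X_L − X_C) = −j26.32 Ω
Parallel: Z = Z₁Z₂/(Z₁+Z₂), |Z| = 17.02 Ω, ∠Z = -40.27°
I = V/|Z| = 1.140 A
P = VI cos φ = 19.4 × 1.140 × cos(-40.27°) = 16.88 W

16.88 W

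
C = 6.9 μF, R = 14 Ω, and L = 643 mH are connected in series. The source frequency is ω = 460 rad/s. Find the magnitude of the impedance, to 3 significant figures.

23.8 Ω

X_L = ωL = 296 Ω
X_C = 1/(ωC) = 315 Ω
Net reactance X = X_L − X_C = -19.3 Ω
Z = 14.0 − j19.3 Ω
|Z| = √(14.0² + 19.3²) = 23.8 Ω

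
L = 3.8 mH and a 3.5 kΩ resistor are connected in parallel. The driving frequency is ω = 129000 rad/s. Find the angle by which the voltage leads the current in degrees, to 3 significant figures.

82.0°

X_L = ωL = 490 Ω
Parallel: admittances add. Y = 1/R + 1/(jωL)
Y = (0.000286 − j0.00204) S
|Y| = 0.00206 S → |Z| = 1/|Y| = 485 Ω, ∠Z = −∠Y = 82.0°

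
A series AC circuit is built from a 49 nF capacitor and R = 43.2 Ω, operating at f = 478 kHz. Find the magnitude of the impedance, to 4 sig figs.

ω = 2πf = 3.003e+06 rad/s
X_C = 1/(ωC) = 6.795 Ω
Z = 43.20 − j6.795 Ω
|Z| = √(43.20² + 6.795²) = 43.73 Ω

43.73 Ω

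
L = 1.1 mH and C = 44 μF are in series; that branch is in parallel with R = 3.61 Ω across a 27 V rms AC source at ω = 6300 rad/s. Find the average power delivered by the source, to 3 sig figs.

X_L = ωL = 6.93 Ω
X_C = 1/(ωC) = 3.61 Ω
Branch 1: Z₁ = R = 3.61 Ω
Branch 2 (series LC): Z₂ = j(X_L − X_C) = j3.32 Ω
Parallel: Z = Z₁Z₂/(Z₁+Z₂), |Z| = 2.44 Ω, ∠Z = 47.4°
I = V/|Z| = 11.0 A
P = VI cos φ = 27 × 11.0 × cos(47.4°) = 202 W

202 W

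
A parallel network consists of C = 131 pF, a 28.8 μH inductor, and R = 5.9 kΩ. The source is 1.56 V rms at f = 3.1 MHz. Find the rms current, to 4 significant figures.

ω = 2πf = 1.948e+07 rad/s
X_L = ωL = 561.0 Ω
X_C = 1/(ωC) = 391.9 Ω
Parallel: admittances add. Y = 1/R + 1/(jωL) + jωC
Y = (0.0001695 + j0.0007690) S
|Y| = 0.0007874 S → |Z| = 1/|Y| = 1270 Ω, ∠Z = −∠Y = -77.57°
I = V/|Z| = 1.56/1270 = 1.228 mA

1.228 mA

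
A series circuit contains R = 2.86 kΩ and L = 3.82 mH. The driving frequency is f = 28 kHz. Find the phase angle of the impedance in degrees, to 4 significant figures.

13.22°

ω = 2πf = 175900 rad/s
X_L = ωL = 672.0 Ω
Z = 2860 + j672.0 Ω
|Z| = √(2860² + 672.0²) = 2938 Ω
∠Z = arctan(672.0/2860) = 13.22°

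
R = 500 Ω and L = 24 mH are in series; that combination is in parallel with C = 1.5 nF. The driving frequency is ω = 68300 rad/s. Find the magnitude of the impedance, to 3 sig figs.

2060 Ω

X_L = ωL = 1640 Ω
X_C = 1/(ωC) = 9760 Ω
Branch 1 (R+jX_L): Z₁ = 500 + j1640 Ω, |Z₁| = 1710 Ω
Branch 2 (−jX_C): Z₂ = −j9760 Ω
Parallel: Z = Z₁Z₂/(Z₁+Z₂), |Z| = 2060 Ω, ∠Z = 69.5°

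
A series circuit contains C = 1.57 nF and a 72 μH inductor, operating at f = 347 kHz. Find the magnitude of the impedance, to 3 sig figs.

135 Ω

ω = 2πf = 2.18e+06 rad/s
X_L = ωL = 157 Ω
X_C = 1/(ωC) = 292 Ω
Net reactance X = X_L − X_C = -135 Ω
Z = − j135 Ω
|Z| = √(0² + 135²) = 135 Ω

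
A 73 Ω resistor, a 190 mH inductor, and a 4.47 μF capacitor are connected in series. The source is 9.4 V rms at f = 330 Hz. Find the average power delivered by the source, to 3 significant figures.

ω = 2πf = 2073 rad/s
X_L = ωL = 394 Ω
X_C = 1/(ωC) = 108 Ω
Net reactance X = X_L − X_C = 286 Ω
Z = 73.0 + j286 Ω
|Z| = √(73.0² + 286²) = 295 Ω
∠Z = arctan(286/73.0) = 75.7°
I = V/|Z| = 31.8 mA
P = VI cos φ = 9.4 × 0.0318 × cos(75.7°) = 74.0 mW

74.0 mW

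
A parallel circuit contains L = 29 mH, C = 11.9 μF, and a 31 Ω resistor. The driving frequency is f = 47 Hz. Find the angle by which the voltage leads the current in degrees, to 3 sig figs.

74.1°

ω = 2πf = 295.3 rad/s
X_L = ωL = 8.56 Ω
X_C = 1/(ωC) = 285 Ω
Parallel: admittances add. Y = 1/R + 1/(jωL) + jωC
Y = (0.0323 − j0.113) S
|Y| = 0.118 S → |Z| = 1/|Y| = 8.49 Ω, ∠Z = −∠Y = 74.1°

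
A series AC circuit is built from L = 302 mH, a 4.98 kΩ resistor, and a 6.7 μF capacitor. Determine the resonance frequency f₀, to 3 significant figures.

ω₀ = 1/√(LC) = 1/√(0.302 × 6.7e-06) = 703.0 rad/s
f₀ = ω₀/(2π) = 112 Hz

112 Hz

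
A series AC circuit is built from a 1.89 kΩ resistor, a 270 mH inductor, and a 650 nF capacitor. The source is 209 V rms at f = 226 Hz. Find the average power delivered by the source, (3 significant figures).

ω = 2πf = 1420 rad/s
X_L = ωL = 383 Ω
X_C = 1/(ωC) = 1080 Ω
Net reactance X = X_L − X_C = -700 Ω
Z = 1890 − j700 Ω
|Z| = √(1890² + 700²) = 2020 Ω
∠Z = arctan(-700/1890) = -20.3°
I = V/|Z| = 104 mA
P = VI cos φ = 209 × 0.104 × cos(-20.3°) = 20.3 W

20.3 W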